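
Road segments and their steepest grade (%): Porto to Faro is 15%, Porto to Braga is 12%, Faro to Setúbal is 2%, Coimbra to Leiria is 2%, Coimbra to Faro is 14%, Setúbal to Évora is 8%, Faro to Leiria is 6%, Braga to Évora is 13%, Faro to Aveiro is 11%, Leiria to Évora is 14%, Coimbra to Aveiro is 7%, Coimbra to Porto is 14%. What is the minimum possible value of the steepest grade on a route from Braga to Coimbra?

Some routes from Braga to Coimbra:
Braga -> Évora -> Setúbal -> Faro -> Aveiro -> Coimbra: max(13, 8, 2, 11, 7) = 13
Braga -> Évora -> Setúbal -> Faro -> Leiria -> Coimbra: max(13, 8, 2, 6, 2) = 13
Braga -> Évora -> Leiria -> Faro -> Aveiro -> Coimbra: max(13, 14, 6, 11, 7) = 14
Braga -> Évora -> Setúbal -> Faro -> Coimbra: max(13, 8, 2, 14) = 14
Smallest bottleneck: 13%.

13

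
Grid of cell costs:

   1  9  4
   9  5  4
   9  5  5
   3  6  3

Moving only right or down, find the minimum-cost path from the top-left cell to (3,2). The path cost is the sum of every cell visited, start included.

Path r0c0 r0c1 r0c2 r1c2 r2c2 r3c2: 1 + 9 + 4 + 4 + 5 + 3 = 26.

26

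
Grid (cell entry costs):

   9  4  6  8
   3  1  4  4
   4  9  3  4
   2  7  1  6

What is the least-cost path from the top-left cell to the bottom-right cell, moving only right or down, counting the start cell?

27

Cheapest: [0,0] → [1,0] → [1,1] → [1,2] → [2,2] → [3,2] → [3,3]
  9 + 3 + 1 + 4 + 3 + 1 + 6 = 27
(Top row then right column would cost 41.)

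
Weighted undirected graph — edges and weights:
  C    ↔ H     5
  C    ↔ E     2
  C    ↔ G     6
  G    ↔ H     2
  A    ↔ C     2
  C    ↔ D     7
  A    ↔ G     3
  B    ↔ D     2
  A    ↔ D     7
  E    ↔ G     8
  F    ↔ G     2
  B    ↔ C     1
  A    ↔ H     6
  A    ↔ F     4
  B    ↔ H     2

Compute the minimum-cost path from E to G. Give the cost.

7

Comparing a few candidate routes:
E -> G: 8
E -> C -> B -> H -> G: 2 + 1 + 2 + 2 = 7
E -> C -> A -> G: 2 + 2 + 3 = 7
E -> C -> G: 2 + 6 = 8
E -> C -> H -> G: 2 + 5 + 2 = 9
Shortest: 7.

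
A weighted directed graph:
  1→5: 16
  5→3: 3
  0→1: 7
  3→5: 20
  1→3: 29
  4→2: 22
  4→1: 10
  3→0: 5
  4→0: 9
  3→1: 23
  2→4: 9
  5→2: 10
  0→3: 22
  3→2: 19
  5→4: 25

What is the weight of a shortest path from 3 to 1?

Checking several routes:
3 - 2 - 4 - 0 - 1: 19 + 9 + 9 + 7 = 44
3 - 0 - 1: 5 + 7 = 12
3 - 1: 23
3 - 5 - 2 - 4 - 1: 20 + 10 + 9 + 10 = 49
3 - 2 - 4 - 1: 19 + 9 + 10 = 38
Best route has total 12.

12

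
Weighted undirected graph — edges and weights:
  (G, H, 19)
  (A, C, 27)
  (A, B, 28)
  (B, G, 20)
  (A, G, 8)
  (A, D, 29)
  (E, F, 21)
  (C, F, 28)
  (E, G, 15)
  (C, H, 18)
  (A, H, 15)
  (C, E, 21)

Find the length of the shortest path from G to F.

36

Some routes from G to F:
G - A - C - F: 8 + 27 + 28 = 63
G - E - F: 15 + 21 = 36
G - E - C - F: 15 + 21 + 28 = 64
Best route has total 36.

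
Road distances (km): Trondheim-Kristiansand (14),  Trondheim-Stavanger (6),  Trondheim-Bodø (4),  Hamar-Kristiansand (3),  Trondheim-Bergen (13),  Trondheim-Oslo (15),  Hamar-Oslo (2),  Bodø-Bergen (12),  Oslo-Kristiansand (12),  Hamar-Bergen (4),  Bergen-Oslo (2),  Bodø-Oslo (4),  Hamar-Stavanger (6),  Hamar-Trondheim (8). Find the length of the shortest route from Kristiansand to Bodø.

Comparing a few candidate routes:
Kristiansand - Hamar - Oslo - Bodø: 3 + 2 + 4 = 9
Kristiansand - Oslo - Bodø: 12 + 4 = 16
Kristiansand - Trondheim - Bodø: 14 + 4 = 18
Kristiansand - Hamar - Bergen - Oslo - Bodø: 3 + 4 + 2 + 4 = 13
Kristiansand - Hamar - Trondheim - Bodø: 3 + 8 + 4 = 15
The minimum is 9 km.

9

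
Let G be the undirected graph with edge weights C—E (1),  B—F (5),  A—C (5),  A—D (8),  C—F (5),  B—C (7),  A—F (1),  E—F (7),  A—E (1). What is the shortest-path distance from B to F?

5

Comparing a few candidate routes:
B-C-F: 7 + 5 = 12
B-C-E-A-F: 7 + 1 + 1 + 1 = 10
B-F: 5
Shortest: 5.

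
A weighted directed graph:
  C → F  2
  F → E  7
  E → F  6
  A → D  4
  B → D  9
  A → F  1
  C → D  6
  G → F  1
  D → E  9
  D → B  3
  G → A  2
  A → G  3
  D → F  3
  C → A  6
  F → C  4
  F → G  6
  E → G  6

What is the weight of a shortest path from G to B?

9

Candidate routes:
G→A→D→B: 2 + 4 + 3 = 9
G→F→C→A→D→B: 1 + 4 + 6 + 4 + 3 = 18
G→F→C→D→B: 1 + 4 + 6 + 3 = 14
G→A→F→C→D→B: 2 + 1 + 4 + 6 + 3 = 16
Shortest: 9.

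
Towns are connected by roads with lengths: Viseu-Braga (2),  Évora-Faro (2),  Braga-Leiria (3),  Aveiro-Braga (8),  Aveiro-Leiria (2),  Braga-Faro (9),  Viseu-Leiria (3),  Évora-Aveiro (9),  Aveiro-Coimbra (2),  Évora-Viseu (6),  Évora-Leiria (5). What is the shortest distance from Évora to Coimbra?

9

Comparing a few candidate routes:
Évora - Viseu - Leiria - Aveiro - Coimbra: 6 + 3 + 2 + 2 = 13
Évora - Leiria - Aveiro - Coimbra: 5 + 2 + 2 = 9
Évora - Aveiro - Coimbra: 9 + 2 = 11
Best route has total 9.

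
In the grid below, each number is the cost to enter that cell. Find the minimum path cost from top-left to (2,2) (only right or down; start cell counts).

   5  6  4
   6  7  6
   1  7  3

Take [0,0] [1,0] [2,0] [2,1] [2,2] for a total of 5 + 6 + 1 + 7 + 3 = 22.
For comparison, the top-then-right route costs 24.

22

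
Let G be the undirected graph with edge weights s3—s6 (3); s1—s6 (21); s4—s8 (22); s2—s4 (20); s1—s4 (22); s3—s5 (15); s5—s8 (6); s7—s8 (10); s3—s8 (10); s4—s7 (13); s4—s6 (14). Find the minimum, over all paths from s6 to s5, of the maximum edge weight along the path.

A few of the s6→s5 routes:
s6 → s4 → s7 → s8 → s3 → s5: max(14, 13, 10, 10, 15) = 15
s6 → s1 → s4 → s7 → s8 → s3 → s5: max(21, 22, 13, 10, 10, 15) = 22
s6 → s3 → s5: max(3, 15) = 15
s6 → s4 → s7 → s8 → s5: max(14, 13, 10, 6) = 14
s6 → s3 → s8 → s5: max(3, 10, 6) = 10
Smallest bottleneck: 10.

10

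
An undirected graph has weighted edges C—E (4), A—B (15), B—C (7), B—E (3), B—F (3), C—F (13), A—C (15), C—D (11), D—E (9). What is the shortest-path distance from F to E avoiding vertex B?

17

Candidate routes:
F - C - D - E: 13 + 11 + 9 = 33
F - C - E: 13 + 4 = 17
Best route has total 17.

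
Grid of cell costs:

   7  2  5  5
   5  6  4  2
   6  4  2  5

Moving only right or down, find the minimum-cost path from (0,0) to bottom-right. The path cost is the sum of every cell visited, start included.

Take (0,0) (0,1) (0,2) (1,2) (1,3) (2,3) for a total of 7 + 2 + 5 + 4 + 2 + 5 = 25.
(Top row then right column would cost 26.)

25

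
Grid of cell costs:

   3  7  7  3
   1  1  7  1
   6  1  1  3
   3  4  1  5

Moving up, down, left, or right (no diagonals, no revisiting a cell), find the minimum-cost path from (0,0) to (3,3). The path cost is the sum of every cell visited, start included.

Best path: [0,0] [1,0] [1,1] [2,1] [2,2] [3,2] [3,3]
Cost: 3 + 1 + 1 + 1 + 1 + 1 + 5 = 13

13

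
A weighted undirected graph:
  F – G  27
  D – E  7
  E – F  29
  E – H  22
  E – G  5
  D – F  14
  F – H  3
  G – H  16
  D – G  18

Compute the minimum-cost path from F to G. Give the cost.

A few of the F→G routes:
F→G: 27
F→D→G: 14 + 18 = 32
F→E→G: 29 + 5 = 34
F→H→E→G: 3 + 22 + 5 = 30
F→D→E→G: 14 + 7 + 5 = 26
F→H→G: 3 + 16 = 19
Shortest: 19.

19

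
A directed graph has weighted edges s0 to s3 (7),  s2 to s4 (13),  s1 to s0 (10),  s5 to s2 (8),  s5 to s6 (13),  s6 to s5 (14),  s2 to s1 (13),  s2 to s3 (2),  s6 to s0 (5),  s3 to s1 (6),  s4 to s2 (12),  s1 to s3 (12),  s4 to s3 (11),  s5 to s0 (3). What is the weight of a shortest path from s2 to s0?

18

Routes from s2 to s0:
s2 -> s3 -> s1 -> s0: 2 + 6 + 10 = 18
s2 -> s4 -> s3 -> s1 -> s0: 13 + 11 + 6 + 10 = 40
s2 -> s1 -> s0: 13 + 10 = 23
The minimum is 18.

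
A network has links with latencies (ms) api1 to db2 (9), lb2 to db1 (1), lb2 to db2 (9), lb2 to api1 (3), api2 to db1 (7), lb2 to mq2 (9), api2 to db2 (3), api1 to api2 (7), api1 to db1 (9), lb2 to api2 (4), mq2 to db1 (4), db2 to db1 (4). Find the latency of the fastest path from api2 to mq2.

A few of the api2→mq2 routes:
api2 -> lb2 -> mq2: 4 + 9 = 13
api2 -> db2 -> db1 -> mq2: 3 + 4 + 4 = 11
api2 -> api1 -> lb2 -> db1 -> mq2: 7 + 3 + 1 + 4 = 15
api2 -> lb2 -> db1 -> mq2: 4 + 1 + 4 = 9
api2 -> db1 -> mq2: 7 + 4 = 11
api2 -> db1 -> lb2 -> mq2: 7 + 1 + 9 = 17
Best route has total 9 ms.

9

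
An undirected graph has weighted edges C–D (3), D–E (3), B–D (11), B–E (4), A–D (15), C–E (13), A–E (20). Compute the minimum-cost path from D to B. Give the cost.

7

Candidate routes:
D -> E -> B: 3 + 4 = 7
D -> C -> E -> B: 3 + 13 + 4 = 20
D -> B: 11
D -> A -> E -> B: 15 + 20 + 4 = 39
Best route has total 7.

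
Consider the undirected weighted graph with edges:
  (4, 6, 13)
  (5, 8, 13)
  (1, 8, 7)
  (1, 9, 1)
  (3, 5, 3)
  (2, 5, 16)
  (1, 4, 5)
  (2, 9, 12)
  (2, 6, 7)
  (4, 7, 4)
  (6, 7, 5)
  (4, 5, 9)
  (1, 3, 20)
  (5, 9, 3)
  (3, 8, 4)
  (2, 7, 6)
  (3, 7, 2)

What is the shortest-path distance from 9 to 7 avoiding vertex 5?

10

Checking several routes:
9→1→4→6→7: 1 + 5 + 13 + 5 = 24
9→2→6→7: 12 + 7 + 5 = 24
9→2→7: 12 + 6 = 18
9→1→8→3→7: 1 + 7 + 4 + 2 = 14
9→1→4→7: 1 + 5 + 4 = 10
9→1→3→7: 1 + 20 + 2 = 23
Shortest: 10.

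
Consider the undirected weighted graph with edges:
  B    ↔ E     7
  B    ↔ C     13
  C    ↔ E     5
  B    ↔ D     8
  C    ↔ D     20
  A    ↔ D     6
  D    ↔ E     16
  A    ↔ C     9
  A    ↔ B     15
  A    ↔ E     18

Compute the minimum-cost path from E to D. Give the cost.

A few of the E→D routes:
E - A - D: 18 + 6 = 24
E - D: 16
E - B - D: 7 + 8 = 15
E - C - A - D: 5 + 9 + 6 = 20
Best route has total 15.

15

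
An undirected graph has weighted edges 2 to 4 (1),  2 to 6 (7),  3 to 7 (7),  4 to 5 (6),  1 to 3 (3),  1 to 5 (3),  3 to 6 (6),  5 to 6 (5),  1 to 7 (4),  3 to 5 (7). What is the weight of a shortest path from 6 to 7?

12

A few of the 6→7 routes:
6 - 5 - 1 - 3 - 7: 5 + 3 + 3 + 7 = 18
6 - 5 - 3 - 1 - 7: 5 + 7 + 3 + 4 = 19
6 - 3 - 1 - 7: 6 + 3 + 4 = 13
6 - 3 - 7: 6 + 7 = 13
6 - 5 - 1 - 7: 5 + 3 + 4 = 12
Best route has total 12.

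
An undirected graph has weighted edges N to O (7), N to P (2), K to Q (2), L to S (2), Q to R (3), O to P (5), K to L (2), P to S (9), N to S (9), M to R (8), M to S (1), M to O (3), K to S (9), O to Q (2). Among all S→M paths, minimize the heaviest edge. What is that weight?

1

A few of the S→M routes:
S-M: max(1) = 1
S-P-O-Q-R-M: max(9, 5, 2, 3, 8) = 9
S-P-O-M: max(9, 5, 3) = 9
S-L-K-Q-R-M: max(2, 2, 2, 3, 8) = 8
S-L-K-Q-O-M: max(2, 2, 2, 2, 3) = 3
S-P-N-O-M: max(9, 2, 7, 3) = 9
Best route has worst link 1.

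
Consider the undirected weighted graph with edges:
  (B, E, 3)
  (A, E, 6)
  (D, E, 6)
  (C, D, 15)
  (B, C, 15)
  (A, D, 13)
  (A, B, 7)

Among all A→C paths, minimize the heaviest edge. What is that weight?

Comparing a few candidate routes:
A -> D -> E -> B -> C: max(13, 6, 3, 15) = 15
A -> B -> E -> D -> C: max(7, 3, 6, 15) = 15
A -> E -> D -> C: max(6, 6, 15) = 15
A -> E -> B -> C: max(6, 3, 15) = 15
A -> D -> C: max(13, 15) = 15
The minimum achievable maximum is 15.

15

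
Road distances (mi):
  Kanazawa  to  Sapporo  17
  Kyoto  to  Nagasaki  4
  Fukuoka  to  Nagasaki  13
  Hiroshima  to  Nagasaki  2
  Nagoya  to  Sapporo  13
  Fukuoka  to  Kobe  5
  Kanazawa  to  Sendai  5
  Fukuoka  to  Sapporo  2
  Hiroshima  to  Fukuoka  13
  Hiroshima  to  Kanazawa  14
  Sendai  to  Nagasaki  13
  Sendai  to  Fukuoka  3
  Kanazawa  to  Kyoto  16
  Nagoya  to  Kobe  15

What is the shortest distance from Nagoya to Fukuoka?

15

Comparing a few candidate routes:
Nagoya→Sapporo→Fukuoka: 13 + 2 = 15
Nagoya→Kobe→Fukuoka: 15 + 5 = 20
Nagoya→Sapporo→Kanazawa→Hiroshima→Fukuoka: 13 + 17 + 14 + 13 = 57
Nagoya→Sapporo→Kanazawa→Sendai→Nagasaki→Fukuoka: 13 + 17 + 5 + 13 + 13 = 61
Nagoya→Sapporo→Kanazawa→Sendai→Fukuoka: 13 + 17 + 5 + 3 = 38
Nagoya→Sapporo→Kanazawa→Hiroshima→Nagasaki→Fukuoka: 13 + 17 + 14 + 2 + 13 = 59
Shortest: 15 mi.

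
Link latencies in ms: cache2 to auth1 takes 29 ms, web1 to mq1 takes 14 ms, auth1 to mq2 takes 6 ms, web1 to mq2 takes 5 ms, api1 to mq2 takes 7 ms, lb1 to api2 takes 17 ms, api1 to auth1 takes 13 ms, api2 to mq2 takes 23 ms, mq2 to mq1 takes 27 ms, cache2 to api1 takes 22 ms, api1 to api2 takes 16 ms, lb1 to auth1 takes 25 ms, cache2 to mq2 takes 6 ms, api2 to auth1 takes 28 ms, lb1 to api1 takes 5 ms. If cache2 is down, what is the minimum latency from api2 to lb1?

Checking several routes:
api2→api1→lb1: 16 + 5 = 21
api2→mq2→api1→lb1: 23 + 7 + 5 = 35
api2→auth1→api1→lb1: 28 + 13 + 5 = 46
api2→lb1: 17
Shortest: 17 ms.

17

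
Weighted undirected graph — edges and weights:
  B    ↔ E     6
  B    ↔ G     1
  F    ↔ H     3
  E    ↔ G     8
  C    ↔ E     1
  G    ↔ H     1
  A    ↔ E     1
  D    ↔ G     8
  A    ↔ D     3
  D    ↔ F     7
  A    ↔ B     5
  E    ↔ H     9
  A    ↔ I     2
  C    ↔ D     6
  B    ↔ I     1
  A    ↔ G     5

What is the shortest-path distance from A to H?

5

A few of the A→H routes:
A - B - G - H: 5 + 1 + 1 = 7
A - G - H: 5 + 1 = 6
A - E - H: 1 + 9 = 10
A - E - B - G - H: 1 + 6 + 1 + 1 = 9
A - E - G - H: 1 + 8 + 1 = 10
A - I - B - G - H: 2 + 1 + 1 + 1 = 5
Shortest: 5.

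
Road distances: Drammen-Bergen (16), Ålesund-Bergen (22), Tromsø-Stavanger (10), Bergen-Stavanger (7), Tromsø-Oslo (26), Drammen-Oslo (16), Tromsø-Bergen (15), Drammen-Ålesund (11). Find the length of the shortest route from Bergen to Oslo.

Candidate routes:
Bergen→Stavanger→Tromsø→Oslo: 7 + 10 + 26 = 43
Bergen→Ålesund→Drammen→Oslo: 22 + 11 + 16 = 49
Bergen→Drammen→Oslo: 16 + 16 = 32
Bergen→Tromsø→Oslo: 15 + 26 = 41
The minimum is 32.

32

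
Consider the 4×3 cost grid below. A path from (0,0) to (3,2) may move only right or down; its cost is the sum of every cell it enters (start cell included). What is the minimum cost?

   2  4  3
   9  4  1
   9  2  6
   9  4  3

Best path: [0,0] -> [0,1] -> [0,2] -> [1,2] -> [2,2] -> [3,2]
Cost: 2 + 4 + 3 + 1 + 6 + 3 = 19

19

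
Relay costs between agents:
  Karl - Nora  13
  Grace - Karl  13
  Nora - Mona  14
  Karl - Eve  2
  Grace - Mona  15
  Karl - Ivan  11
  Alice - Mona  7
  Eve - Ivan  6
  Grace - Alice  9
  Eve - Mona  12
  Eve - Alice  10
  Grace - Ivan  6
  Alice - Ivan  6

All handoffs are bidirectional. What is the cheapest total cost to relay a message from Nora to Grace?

26

Comparing a few candidate routes:
Nora -> Karl -> Grace: 13 + 13 = 26
Nora -> Karl -> Eve -> Ivan -> Grace: 13 + 2 + 6 + 6 = 27
Nora -> Karl -> Ivan -> Grace: 13 + 11 + 6 = 30
Nora -> Mona -> Grace: 14 + 15 = 29
Shortest: 26.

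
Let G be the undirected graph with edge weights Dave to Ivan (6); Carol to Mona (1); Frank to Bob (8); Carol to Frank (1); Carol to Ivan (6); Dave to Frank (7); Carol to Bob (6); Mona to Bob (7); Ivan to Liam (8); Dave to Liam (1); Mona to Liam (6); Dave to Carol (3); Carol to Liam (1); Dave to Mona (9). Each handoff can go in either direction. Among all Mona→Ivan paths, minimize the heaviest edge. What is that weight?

Some routes from Mona to Ivan:
Mona -> Liam -> Carol -> Ivan: max(6, 1, 6) = 6
Mona -> Liam -> Dave -> Ivan: max(6, 1, 6) = 6
Mona -> Liam -> Dave -> Carol -> Ivan: max(6, 1, 3, 6) = 6
Mona -> Liam -> Carol -> Dave -> Ivan: max(6, 1, 3, 6) = 6
The minimum achievable maximum is 6.

6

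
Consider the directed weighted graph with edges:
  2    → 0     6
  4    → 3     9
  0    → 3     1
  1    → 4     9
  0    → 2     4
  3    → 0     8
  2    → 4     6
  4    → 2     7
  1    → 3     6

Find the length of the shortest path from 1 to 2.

Routes from 1 to 2:
1 -> 4 -> 2: 9 + 7 = 16
1 -> 3 -> 0 -> 2: 6 + 8 + 4 = 18
1 -> 4 -> 3 -> 0 -> 2: 9 + 9 + 8 + 4 = 30
The minimum is 16.

16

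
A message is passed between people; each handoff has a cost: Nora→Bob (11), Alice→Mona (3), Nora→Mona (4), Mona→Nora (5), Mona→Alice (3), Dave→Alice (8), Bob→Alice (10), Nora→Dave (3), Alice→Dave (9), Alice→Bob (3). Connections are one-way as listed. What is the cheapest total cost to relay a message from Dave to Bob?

11

Candidate routes:
Dave-Alice-Mona-Nora-Bob: 8 + 3 + 5 + 11 = 27
Dave-Alice-Bob: 8 + 3 = 11
Best route has total 11.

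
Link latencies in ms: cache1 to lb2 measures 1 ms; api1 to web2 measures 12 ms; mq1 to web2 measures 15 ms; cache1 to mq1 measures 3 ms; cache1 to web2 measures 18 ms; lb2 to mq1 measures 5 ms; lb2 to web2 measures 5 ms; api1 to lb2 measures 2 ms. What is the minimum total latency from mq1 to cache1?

Some routes from mq1 to cache1:
mq1→cache1: 3
mq1→web2→lb2→cache1: 15 + 5 + 1 = 21
mq1→lb2→web2→cache1: 5 + 5 + 18 = 28
mq1→lb2→cache1: 5 + 1 = 6
Best route has total 3 ms.

3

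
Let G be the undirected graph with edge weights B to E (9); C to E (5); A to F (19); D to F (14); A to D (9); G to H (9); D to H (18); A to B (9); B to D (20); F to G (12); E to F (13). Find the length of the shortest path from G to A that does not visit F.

Candidate routes:
G - H - D - A: 9 + 18 + 9 = 36
G - H - D - B - A: 9 + 18 + 20 + 9 = 56
Shortest: 36.

36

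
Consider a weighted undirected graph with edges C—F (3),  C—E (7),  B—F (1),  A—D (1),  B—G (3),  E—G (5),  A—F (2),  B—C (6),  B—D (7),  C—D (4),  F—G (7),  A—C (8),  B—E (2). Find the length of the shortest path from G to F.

Some routes from G to F:
G→B→C→F: 3 + 6 + 3 = 12
G→F: 7
G→B→F: 3 + 1 = 4
G→E→B→F: 5 + 2 + 1 = 8
G→B→D→A→F: 3 + 7 + 1 + 2 = 13
The minimum is 4.

4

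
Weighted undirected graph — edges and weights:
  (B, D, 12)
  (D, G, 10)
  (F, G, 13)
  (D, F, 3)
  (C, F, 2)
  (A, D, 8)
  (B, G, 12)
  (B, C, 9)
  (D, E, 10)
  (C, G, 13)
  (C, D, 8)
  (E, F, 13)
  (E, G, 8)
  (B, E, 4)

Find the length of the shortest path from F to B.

11

A few of the F→B routes:
F - D - B: 3 + 12 = 15
F - E - B: 13 + 4 = 17
F - D - E - B: 3 + 10 + 4 = 17
F - C - B: 2 + 9 = 11
The minimum is 11.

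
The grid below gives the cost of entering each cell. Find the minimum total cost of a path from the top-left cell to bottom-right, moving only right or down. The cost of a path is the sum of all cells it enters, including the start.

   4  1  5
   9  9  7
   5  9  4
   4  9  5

26

One optimal route is (0,0) -> (0,1) -> (0,2) -> (1,2) -> (2,2) -> (3,2).
Its cost is 4 + 1 + 5 + 7 + 4 + 5 = 26.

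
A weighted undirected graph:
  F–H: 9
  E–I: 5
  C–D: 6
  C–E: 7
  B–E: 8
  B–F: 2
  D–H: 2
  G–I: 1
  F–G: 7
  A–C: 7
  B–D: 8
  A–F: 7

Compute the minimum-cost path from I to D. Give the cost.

Some routes from I to D:
I-E-C-D: 5 + 7 + 6 = 18
I-E-B-D: 5 + 8 + 8 = 21
I-G-F-B-D: 1 + 7 + 2 + 8 = 18
I-G-F-H-D: 1 + 7 + 9 + 2 = 19
Shortest: 18.

18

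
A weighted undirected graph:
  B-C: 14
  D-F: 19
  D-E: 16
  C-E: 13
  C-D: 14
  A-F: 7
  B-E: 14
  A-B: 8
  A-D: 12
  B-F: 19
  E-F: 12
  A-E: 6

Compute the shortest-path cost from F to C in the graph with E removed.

29

Comparing a few candidate routes:
F→D→C: 19 + 14 = 33
F→A→B→C: 7 + 8 + 14 = 29
F→B→C: 19 + 14 = 33
The minimum is 29.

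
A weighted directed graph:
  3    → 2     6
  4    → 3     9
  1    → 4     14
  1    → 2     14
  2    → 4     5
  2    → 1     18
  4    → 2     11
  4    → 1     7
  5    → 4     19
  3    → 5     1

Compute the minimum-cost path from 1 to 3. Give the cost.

23

Routes from 1 to 3:
1→2→4→3: 14 + 5 + 9 = 28
1→4→3: 14 + 9 = 23
Shortest: 23.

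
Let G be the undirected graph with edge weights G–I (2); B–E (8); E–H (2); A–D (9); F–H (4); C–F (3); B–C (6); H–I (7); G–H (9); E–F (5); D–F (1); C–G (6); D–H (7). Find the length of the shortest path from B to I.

A few of the B→I routes:
B -> C -> F -> H -> I: 6 + 3 + 4 + 7 = 20
B -> C -> G -> I: 6 + 6 + 2 = 14
B -> C -> F -> H -> G -> I: 6 + 3 + 4 + 9 + 2 = 24
B -> E -> H -> I: 8 + 2 + 7 = 17
B -> E -> H -> G -> I: 8 + 2 + 9 + 2 = 21
B -> C -> F -> E -> H -> I: 6 + 3 + 5 + 2 + 7 = 23
Best route has total 14.

14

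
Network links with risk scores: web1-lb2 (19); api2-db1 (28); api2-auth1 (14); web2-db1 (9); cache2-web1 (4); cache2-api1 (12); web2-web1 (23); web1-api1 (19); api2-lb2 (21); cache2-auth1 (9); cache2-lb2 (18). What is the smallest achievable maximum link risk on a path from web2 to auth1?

23

Checking several routes:
web2→web1→lb2→api2→auth1: max(23, 19, 21, 14) = 23
web2→web1→lb2→cache2→auth1: max(23, 19, 18, 9) = 23
web2→web1→api1→cache2→lb2→api2→auth1: max(23, 19, 12, 18, 21, 14) = 23
web2→web1→api1→cache2→auth1: max(23, 19, 12, 9) = 23
Smallest bottleneck: 23.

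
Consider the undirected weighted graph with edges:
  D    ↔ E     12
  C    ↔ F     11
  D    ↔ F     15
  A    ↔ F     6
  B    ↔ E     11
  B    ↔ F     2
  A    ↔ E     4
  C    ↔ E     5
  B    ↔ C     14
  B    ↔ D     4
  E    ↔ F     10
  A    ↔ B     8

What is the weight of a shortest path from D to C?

17

Some routes from D to C:
D-B-F-C: 4 + 2 + 11 = 17
D-B-C: 4 + 14 = 18
D-E-C: 12 + 5 = 17
Shortest: 17.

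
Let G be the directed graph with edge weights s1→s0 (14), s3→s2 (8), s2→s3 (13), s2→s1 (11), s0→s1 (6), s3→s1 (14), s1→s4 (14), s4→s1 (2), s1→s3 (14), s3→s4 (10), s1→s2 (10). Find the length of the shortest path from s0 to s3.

Paths from s0 to s3:
s0 → s1 → s2 → s3: 6 + 10 + 13 = 29
s0 → s1 → s3: 6 + 14 = 20
Shortest: 20.

20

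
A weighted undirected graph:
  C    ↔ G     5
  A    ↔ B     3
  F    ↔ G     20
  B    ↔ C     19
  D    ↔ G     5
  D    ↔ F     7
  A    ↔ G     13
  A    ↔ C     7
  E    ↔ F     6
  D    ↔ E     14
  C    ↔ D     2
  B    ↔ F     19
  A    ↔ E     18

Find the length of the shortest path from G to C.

Some routes from G to C:
G → A → C: 13 + 7 = 20
G → F → D → C: 20 + 7 + 2 = 29
G → A → B → C: 13 + 3 + 19 = 35
G → D → C: 5 + 2 = 7
G → C: 5
Shortest: 5.

5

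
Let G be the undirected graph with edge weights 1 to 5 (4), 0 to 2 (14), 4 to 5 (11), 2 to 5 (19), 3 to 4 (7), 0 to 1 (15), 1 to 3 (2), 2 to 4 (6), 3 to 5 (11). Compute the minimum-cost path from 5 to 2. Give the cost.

Comparing a few candidate routes:
5 - 3 - 4 - 2: 11 + 7 + 6 = 24
5 - 2: 19
5 - 4 - 2: 11 + 6 = 17
5 - 3 - 1 - 0 - 2: 11 + 2 + 15 + 14 = 42
5 - 1 - 3 - 4 - 2: 4 + 2 + 7 + 6 = 19
5 - 1 - 0 - 2: 4 + 15 + 14 = 33
Shortest: 17.

17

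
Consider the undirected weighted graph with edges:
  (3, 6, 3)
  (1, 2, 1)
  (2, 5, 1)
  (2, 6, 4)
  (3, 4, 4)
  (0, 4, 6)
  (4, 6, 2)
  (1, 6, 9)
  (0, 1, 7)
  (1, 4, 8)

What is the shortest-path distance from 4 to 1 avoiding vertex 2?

8

Some routes from 4 to 1 avoiding 2:
4 → 1: 8
4 → 6 → 1: 2 + 9 = 11
4 → 0 → 1: 6 + 7 = 13
Best route has total 8.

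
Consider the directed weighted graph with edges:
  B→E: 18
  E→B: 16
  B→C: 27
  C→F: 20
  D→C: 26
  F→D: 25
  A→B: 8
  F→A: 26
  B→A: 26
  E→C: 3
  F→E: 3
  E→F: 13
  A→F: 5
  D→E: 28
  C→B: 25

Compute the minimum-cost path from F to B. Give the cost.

19

A few of the F→B routes:
F -> A -> B: 26 + 8 = 34
F -> E -> B: 3 + 16 = 19
F -> E -> C -> B: 3 + 3 + 25 = 31
F -> D -> E -> B: 25 + 28 + 16 = 69
The minimum is 19.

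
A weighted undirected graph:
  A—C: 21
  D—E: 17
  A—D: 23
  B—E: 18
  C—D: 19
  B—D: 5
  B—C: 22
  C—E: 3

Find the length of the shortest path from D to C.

19

A few of the D→C routes:
D - E - C: 17 + 3 = 20
D - B - E - C: 5 + 18 + 3 = 26
D - C: 19
D - A - C: 23 + 21 = 44
D - B - C: 5 + 22 = 27
Shortest: 19.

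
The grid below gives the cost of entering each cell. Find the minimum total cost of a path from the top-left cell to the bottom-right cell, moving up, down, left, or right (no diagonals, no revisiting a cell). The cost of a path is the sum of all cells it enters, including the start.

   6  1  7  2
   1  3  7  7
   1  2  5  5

One optimal route is (0,0) -> (1,0) -> (2,0) -> (2,1) -> (2,2) -> (2,3).
Its cost is 6 + 1 + 1 + 2 + 5 + 5 = 20.

20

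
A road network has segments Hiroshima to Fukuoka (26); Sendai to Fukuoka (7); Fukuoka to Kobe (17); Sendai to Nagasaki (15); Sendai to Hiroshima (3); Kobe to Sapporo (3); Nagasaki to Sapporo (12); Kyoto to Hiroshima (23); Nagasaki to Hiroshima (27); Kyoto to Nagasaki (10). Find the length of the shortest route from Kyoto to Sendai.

Checking several routes:
Kyoto→Nagasaki→Sendai: 10 + 15 = 25
Kyoto→Nagasaki→Hiroshima→Sendai: 10 + 27 + 3 = 40
Kyoto→Hiroshima→Sendai: 23 + 3 = 26
Shortest: 25 mi.

25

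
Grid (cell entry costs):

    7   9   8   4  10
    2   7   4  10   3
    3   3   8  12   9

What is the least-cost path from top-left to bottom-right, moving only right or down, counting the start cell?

42

Path r0c0 -> r1c0 -> r1c1 -> r1c2 -> r1c3 -> r1c4 -> r2c4: 7 + 2 + 7 + 4 + 10 + 3 + 9 = 42.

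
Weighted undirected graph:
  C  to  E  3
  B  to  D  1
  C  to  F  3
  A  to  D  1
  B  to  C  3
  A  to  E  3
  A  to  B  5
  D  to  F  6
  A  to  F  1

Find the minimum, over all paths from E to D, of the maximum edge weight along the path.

3

Comparing a few candidate routes:
E→C→F→A→D: max(3, 3, 1, 1) = 3
E→C→B→D: max(3, 3, 1) = 3
E→A→D: max(3, 1) = 3
E→A→B→D: max(3, 5, 1) = 5
E→A→F→C→B→D: max(3, 1, 3, 3, 1) = 3
Smallest bottleneck: 3.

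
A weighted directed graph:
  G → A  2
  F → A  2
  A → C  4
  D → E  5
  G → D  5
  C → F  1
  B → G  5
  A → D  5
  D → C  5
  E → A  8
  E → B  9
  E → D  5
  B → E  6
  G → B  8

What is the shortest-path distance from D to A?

Routes from D to A:
D -> E -> B -> G -> A: 5 + 9 + 5 + 2 = 21
D -> C -> F -> A: 5 + 1 + 2 = 8
D -> E -> A: 5 + 8 = 13
Best route has total 8.

8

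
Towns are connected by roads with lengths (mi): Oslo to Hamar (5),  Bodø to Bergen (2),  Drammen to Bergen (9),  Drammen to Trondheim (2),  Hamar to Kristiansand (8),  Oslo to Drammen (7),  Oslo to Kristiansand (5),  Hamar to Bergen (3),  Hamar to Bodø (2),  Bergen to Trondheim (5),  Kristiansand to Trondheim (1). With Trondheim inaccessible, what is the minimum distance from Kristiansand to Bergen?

Some routes from Kristiansand to Bergen avoiding Trondheim:
Kristiansand→Oslo→Hamar→Bergen: 5 + 5 + 3 = 13
Kristiansand→Hamar→Bodø→Bergen: 8 + 2 + 2 = 12
Kristiansand→Hamar→Bergen: 8 + 3 = 11
The minimum is 11 mi.

11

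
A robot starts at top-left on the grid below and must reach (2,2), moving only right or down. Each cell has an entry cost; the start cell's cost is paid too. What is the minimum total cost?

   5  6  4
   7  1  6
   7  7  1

One optimal route is (0,0) (0,1) (1,1) (1,2) (2,2).
Its cost is 5 + 6 + 1 + 6 + 1 = 19.
(Top row then right column would cost 22.)

19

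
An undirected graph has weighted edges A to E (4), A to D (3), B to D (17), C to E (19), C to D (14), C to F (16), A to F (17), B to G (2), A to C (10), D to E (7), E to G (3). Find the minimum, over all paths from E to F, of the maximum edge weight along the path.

Checking several routes:
E -> D -> C -> F: max(7, 14, 16) = 16
E -> A -> D -> C -> F: max(4, 3, 14, 16) = 16
E -> D -> A -> C -> F: max(7, 3, 10, 16) = 16
E -> A -> C -> F: max(4, 10, 16) = 16
The minimum achievable maximum is 16.

16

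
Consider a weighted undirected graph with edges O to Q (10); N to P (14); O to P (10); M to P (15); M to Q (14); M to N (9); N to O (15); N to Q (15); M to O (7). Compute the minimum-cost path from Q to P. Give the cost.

A few of the Q→P routes:
Q -> M -> O -> P: 14 + 7 + 10 = 31
Q -> M -> P: 14 + 15 = 29
Q -> O -> P: 10 + 10 = 20
Q -> N -> P: 15 + 14 = 29
Q -> O -> M -> P: 10 + 7 + 15 = 32
Q -> M -> N -> P: 14 + 9 + 14 = 37
The minimum is 20.

20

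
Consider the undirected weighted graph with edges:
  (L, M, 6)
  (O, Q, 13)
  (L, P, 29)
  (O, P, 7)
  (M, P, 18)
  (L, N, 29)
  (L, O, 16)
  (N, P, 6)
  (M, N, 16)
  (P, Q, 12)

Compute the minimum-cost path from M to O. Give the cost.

A few of the M→O routes:
M→N→P→O: 16 + 6 + 7 = 29
M→P→O: 18 + 7 = 25
M→L→O: 6 + 16 = 22
M→L→P→O: 6 + 29 + 7 = 42
M→P→Q→O: 18 + 12 + 13 = 43
Shortest: 22.

22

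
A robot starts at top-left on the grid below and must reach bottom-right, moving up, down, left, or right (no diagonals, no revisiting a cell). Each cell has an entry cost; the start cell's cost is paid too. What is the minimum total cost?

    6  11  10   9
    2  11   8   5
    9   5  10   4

36

Cheapest: r0c0→r1c0→r1c1→r1c2→r1c3→r2c3
  6 + 2 + 11 + 8 + 5 + 4 = 36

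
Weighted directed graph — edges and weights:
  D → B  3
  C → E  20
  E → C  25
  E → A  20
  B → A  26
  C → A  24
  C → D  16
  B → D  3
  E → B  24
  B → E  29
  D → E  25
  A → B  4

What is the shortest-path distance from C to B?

19

A few of the C→B routes:
C -> A -> B: 24 + 4 = 28
C -> E -> A -> B: 20 + 20 + 4 = 44
C -> D -> B: 16 + 3 = 19
Shortest: 19.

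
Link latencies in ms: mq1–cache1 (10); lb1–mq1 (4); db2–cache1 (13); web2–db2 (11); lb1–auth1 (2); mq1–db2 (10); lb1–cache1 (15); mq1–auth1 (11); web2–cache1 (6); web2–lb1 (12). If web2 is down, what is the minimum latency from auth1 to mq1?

6

Comparing a few candidate routes:
auth1 → mq1: 11
auth1 → lb1 → cache1 → mq1: 2 + 15 + 10 = 27
auth1 → lb1 → mq1: 2 + 4 = 6
Shortest: 6 ms.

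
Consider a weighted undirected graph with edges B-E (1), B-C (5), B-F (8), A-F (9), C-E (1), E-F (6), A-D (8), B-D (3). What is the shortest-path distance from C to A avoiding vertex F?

13

Paths from C to A avoiding F:
C → E → B → D → A: 1 + 1 + 3 + 8 = 13
C → B → D → A: 5 + 3 + 8 = 16
The minimum is 13.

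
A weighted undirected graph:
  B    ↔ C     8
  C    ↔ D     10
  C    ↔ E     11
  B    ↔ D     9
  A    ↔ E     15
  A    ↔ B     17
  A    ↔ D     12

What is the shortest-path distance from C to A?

Routes from C to A:
C→D→A: 10 + 12 = 22
C→D→B→A: 10 + 9 + 17 = 36
C→B→A: 8 + 17 = 25
C→B→D→A: 8 + 9 + 12 = 29
C→E→A: 11 + 15 = 26
The minimum is 22.

22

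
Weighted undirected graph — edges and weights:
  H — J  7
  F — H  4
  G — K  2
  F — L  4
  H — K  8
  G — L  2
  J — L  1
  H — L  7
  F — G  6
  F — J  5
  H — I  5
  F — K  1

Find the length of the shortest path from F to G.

Comparing a few candidate routes:
F-J-L-G: 5 + 1 + 2 = 8
F-H-L-G: 4 + 7 + 2 = 13
F-L-G: 4 + 2 = 6
F-K-G: 1 + 2 = 3
F-G: 6
Best route has total 3.

3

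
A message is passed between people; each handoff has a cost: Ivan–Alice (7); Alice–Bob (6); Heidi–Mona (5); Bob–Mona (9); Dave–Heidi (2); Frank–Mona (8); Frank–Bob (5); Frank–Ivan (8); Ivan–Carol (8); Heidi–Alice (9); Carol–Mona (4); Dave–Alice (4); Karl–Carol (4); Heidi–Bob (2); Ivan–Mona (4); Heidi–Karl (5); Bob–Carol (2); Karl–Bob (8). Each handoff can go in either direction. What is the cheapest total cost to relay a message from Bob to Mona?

6

Some routes from Bob to Mona:
Bob → Carol → Mona: 2 + 4 = 6
Bob → Heidi → Mona: 2 + 5 = 7
Bob → Frank → Mona: 5 + 8 = 13
Bob → Mona: 9
Bob → Carol → Ivan → Mona: 2 + 8 + 4 = 14
Best route has total 6.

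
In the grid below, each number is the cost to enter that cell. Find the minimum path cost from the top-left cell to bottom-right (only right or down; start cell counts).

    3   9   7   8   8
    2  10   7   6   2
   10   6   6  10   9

39

Best path: [0,0]→[1,0]→[1,1]→[1,2]→[1,3]→[1,4]→[2,4]
Cost: 3 + 2 + 10 + 7 + 6 + 2 + 9 = 39
(Top row then right column would cost 46.)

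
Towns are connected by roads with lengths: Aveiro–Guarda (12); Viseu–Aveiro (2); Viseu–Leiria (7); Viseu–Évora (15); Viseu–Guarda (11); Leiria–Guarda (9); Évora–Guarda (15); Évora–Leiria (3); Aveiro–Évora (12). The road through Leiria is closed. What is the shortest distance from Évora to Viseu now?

Checking several routes:
Évora → Viseu: 15
Évora → Guarda → Viseu: 15 + 11 = 26
Évora → Aveiro → Viseu: 12 + 2 = 14
Best route has total 14.

14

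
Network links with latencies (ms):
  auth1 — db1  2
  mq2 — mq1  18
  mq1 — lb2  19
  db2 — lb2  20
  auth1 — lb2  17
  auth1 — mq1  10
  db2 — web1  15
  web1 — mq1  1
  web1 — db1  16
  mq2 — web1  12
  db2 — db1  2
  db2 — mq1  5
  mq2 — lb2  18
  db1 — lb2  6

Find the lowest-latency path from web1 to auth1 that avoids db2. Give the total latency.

Comparing a few candidate routes:
web1-db1-auth1: 16 + 2 = 18
web1-mq1-lb2-db1-auth1: 1 + 19 + 6 + 2 = 28
web1-mq1-auth1: 1 + 10 = 11
The minimum is 11 ms.

11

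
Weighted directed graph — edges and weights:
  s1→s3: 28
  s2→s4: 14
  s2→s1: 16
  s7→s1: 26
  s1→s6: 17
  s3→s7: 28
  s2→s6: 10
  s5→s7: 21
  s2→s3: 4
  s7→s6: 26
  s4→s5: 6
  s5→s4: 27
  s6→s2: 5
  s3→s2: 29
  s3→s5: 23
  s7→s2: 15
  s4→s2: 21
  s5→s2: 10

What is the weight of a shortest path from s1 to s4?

Comparing a few candidate routes:
s1-s6-s2-s4: 17 + 5 + 14 = 36
s1-s3-s2-s4: 28 + 29 + 14 = 71
s1-s6-s2-s3-s5-s4: 17 + 5 + 4 + 23 + 27 = 76
s1-s3-s5-s2-s4: 28 + 23 + 10 + 14 = 75
Best route has total 36.

36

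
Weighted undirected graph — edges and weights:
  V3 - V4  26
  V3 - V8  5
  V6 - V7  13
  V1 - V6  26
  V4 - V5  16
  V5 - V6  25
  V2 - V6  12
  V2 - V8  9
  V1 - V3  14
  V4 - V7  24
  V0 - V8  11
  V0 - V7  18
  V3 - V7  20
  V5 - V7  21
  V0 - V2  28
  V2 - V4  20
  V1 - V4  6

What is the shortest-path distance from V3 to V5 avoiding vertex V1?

41

Some routes from V3 to V5 avoiding V1:
V3→V8→V0→V7→V5: 5 + 11 + 18 + 21 = 55
V3→V4→V5: 26 + 16 = 42
V3→V8→V2→V6→V5: 5 + 9 + 12 + 25 = 51
V3→V8→V2→V4→V5: 5 + 9 + 20 + 16 = 50
V3→V7→V5: 20 + 21 = 41
The minimum is 41.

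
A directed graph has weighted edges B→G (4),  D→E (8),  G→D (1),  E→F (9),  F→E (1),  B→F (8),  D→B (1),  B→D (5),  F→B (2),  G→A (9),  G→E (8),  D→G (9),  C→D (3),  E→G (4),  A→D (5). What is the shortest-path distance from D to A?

14

Some routes from D to A:
D → E → G → A: 8 + 4 + 9 = 21
D → B → G → A: 1 + 4 + 9 = 14
D → G → A: 9 + 9 = 18
Best route has total 14.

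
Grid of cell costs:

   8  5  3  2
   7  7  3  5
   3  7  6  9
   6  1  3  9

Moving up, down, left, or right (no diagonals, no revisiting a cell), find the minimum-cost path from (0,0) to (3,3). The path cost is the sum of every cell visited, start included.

37

Cheapest: (0,0) -> (0,1) -> (0,2) -> (1,2) -> (2,2) -> (3,2) -> (3,3)
  8 + 5 + 3 + 3 + 6 + 3 + 9 = 37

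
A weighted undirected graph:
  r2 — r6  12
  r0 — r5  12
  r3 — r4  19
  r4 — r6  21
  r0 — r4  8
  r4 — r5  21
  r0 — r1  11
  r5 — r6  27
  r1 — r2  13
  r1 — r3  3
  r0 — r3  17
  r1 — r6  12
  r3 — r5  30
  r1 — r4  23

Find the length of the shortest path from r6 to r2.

Some routes from r6 to r2:
r6-r4-r1-r2: 21 + 23 + 13 = 57
r6-r4-r3-r1-r2: 21 + 19 + 3 + 13 = 56
r6-r4-r0-r1-r2: 21 + 8 + 11 + 13 = 53
r6-r1-r2: 12 + 13 = 25
r6-r2: 12
r6-r4-r0-r3-r1-r2: 21 + 8 + 17 + 3 + 13 = 62
Shortest: 12.

12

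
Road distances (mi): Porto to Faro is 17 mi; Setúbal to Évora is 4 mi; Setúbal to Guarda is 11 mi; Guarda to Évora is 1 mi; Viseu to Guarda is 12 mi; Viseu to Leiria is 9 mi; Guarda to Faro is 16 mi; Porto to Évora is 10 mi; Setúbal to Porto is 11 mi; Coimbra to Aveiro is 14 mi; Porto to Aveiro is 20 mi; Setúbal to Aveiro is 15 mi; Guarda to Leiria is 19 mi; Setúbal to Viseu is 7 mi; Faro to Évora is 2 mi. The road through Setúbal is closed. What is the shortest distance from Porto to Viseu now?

23

Checking several routes:
Porto -> Faro -> Évora -> Guarda -> Viseu: 17 + 2 + 1 + 12 = 32
Porto -> Faro -> Évora -> Guarda -> Leiria -> Viseu: 17 + 2 + 1 + 19 + 9 = 48
Porto -> Évora -> Guarda -> Viseu: 10 + 1 + 12 = 23
Porto -> Évora -> Guarda -> Leiria -> Viseu: 10 + 1 + 19 + 9 = 39
Porto -> Évora -> Faro -> Guarda -> Viseu: 10 + 2 + 16 + 12 = 40
Porto -> Faro -> Guarda -> Viseu: 17 + 16 + 12 = 45
Best route has total 23 mi.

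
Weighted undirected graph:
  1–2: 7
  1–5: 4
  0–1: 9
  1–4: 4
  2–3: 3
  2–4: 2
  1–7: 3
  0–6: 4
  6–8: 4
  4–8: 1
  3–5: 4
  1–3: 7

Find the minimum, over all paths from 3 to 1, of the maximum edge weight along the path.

4

Candidate routes:
3 - 1: max(7) = 7
3 - 2 - 4 - 1: max(3, 2, 4) = 4
3 - 2 - 4 - 8 - 6 - 0 - 1: max(3, 2, 1, 4, 4, 9) = 9
3 - 2 - 1: max(3, 7) = 7
3 - 5 - 1: max(4, 4) = 4
Best route has worst link 4.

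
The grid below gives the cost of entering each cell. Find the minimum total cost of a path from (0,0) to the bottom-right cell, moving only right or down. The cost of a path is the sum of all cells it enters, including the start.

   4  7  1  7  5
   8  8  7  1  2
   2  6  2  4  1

23

Path r0c0 -> r0c1 -> r0c2 -> r0c3 -> r1c3 -> r1c4 -> r2c4: 4 + 7 + 1 + 7 + 1 + 2 + 1 = 23.
(Top row then right column would cost 27.)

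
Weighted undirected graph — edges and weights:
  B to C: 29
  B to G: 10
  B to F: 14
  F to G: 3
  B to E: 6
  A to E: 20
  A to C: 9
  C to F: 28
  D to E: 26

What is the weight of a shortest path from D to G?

Checking several routes:
D→E→B→G: 26 + 6 + 10 = 42
D→E→B→C→F→G: 26 + 6 + 29 + 28 + 3 = 92
D→E→A→C→B→G: 26 + 20 + 9 + 29 + 10 = 94
D→E→A→C→F→G: 26 + 20 + 9 + 28 + 3 = 86
D→E→B→F→G: 26 + 6 + 14 + 3 = 49
Shortest: 42.

42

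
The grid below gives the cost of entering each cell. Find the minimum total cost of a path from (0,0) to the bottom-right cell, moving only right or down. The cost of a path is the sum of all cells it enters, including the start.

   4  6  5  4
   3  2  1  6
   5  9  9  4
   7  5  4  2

22

Path (0,0)→(1,0)→(1,1)→(1,2)→(1,3)→(2,3)→(3,3): 4 + 3 + 2 + 1 + 6 + 4 + 2 = 22.
(Top row then right column would cost 31.)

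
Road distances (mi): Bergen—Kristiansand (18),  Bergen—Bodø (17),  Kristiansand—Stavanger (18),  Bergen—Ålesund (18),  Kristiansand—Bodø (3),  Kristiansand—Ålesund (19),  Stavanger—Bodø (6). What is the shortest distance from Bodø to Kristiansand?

Paths from Bodø to Kristiansand:
Bodø → Bergen → Kristiansand: 17 + 18 = 35
Bodø → Kristiansand: 3
Bodø → Bergen → Ålesund → Kristiansand: 17 + 18 + 19 = 54
Bodø → Stavanger → Kristiansand: 6 + 18 = 24
Shortest: 3 mi.

3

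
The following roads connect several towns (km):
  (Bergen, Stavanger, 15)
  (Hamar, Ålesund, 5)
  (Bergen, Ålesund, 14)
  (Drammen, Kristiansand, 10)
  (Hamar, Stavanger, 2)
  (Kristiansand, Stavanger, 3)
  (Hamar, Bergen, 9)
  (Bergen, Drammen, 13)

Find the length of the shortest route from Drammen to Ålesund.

20

A few of the Drammen→Ålesund routes:
Drammen→Bergen→Ålesund: 13 + 14 = 27
Drammen→Bergen→Hamar→Ålesund: 13 + 9 + 5 = 27
Drammen→Bergen→Stavanger→Hamar→Ålesund: 13 + 15 + 2 + 5 = 35
Drammen→Kristiansand→Stavanger→Hamar→Ålesund: 10 + 3 + 2 + 5 = 20
Best route has total 20 km.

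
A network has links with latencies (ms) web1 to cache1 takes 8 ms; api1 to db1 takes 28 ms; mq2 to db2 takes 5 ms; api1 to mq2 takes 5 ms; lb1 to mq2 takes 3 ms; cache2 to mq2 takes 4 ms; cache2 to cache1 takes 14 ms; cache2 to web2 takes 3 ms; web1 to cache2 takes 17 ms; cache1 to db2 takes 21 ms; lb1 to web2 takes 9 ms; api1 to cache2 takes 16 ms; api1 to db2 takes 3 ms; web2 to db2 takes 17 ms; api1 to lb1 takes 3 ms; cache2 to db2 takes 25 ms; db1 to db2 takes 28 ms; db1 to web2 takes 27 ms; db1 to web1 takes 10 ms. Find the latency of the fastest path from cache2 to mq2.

Checking several routes:
cache2 → mq2: 4
cache2 → api1 → mq2: 16 + 5 = 21
cache2 → web2 → lb1 → api1 → mq2: 3 + 9 + 3 + 5 = 20
cache2 → web2 → lb1 → mq2: 3 + 9 + 3 = 15
The minimum is 4 ms.

4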